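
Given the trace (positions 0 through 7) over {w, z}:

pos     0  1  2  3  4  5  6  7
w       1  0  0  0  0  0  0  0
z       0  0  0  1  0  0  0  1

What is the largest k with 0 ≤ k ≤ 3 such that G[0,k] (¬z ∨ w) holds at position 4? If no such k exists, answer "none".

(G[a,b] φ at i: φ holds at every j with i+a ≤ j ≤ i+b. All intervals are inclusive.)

2

(¬z ∨ w) must hold from j=4 onward; find where it first fails.
  j=4: holds
  j=5: holds
  j=6: holds
  j=7: fails
Holds on [4,6], so largest k = 2.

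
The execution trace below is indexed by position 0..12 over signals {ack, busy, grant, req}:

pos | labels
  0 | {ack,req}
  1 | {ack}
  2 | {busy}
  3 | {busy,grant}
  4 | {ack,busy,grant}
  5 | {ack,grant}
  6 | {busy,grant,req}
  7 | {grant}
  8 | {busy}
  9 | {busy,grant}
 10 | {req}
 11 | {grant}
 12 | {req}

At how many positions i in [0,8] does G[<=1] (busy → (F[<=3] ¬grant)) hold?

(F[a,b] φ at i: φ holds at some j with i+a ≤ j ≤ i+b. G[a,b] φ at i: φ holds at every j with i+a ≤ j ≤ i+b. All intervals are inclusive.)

Evaluate at each i in [0,8]:
  i=0: ✓ (all of [0,1])
  i=1: ✓ (all of [1,2])
  i=2: ✗ (fails at j=3)
  i=3: ✗ (fails at j=3)
  i=4: ✗ (fails at j=4)
  i=5: ✓ (all of [5,6])
  i=6: ✓ (all of [6,7])
  i=7: ✓ (all of [7,8])
  i=8: ✓ (all of [8,9])
Positions where it holds: {0, 1, 5, 6, 7, 8} → 6.

6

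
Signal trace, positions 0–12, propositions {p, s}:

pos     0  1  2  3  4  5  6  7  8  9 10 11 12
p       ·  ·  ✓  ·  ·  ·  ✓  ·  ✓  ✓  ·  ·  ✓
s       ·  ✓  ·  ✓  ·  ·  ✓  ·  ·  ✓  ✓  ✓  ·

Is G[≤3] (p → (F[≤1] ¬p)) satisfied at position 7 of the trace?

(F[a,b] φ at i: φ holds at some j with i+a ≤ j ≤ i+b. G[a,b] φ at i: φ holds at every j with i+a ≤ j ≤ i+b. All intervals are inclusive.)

Check (p → (F[≤1] ¬p)) at every j in [7,10]:
  j=7: antecedent false → ✓
  j=8: antecedent true; consequent fails (none in [8,9]) → ✗
  j=9: antecedent true; consequent holds (witness at 10) → ✓
  j=10: antecedent false → ✓
Fails at j=8 → formula fails.

No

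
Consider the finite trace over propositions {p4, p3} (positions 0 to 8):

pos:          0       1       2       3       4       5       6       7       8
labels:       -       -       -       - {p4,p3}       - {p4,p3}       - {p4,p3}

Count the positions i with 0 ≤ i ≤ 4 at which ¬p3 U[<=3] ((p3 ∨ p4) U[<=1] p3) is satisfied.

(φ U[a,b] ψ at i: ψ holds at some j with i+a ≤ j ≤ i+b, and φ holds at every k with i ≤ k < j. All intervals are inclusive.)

4

Evaluate at each i in [0,4]:
  i=0: ✗ (no rhs in [0,3])
  i=1: ✓ (rhs at j=4; lhs holds on [1,3])
  i=2: ✓ (rhs at j=4; lhs holds on [2,3])
  i=3: ✓ (rhs at j=4; lhs holds on [3,3])
  i=4: ✓ (rhs at j=4)
Positions where it holds: {1, 2, 3, 4} → 4.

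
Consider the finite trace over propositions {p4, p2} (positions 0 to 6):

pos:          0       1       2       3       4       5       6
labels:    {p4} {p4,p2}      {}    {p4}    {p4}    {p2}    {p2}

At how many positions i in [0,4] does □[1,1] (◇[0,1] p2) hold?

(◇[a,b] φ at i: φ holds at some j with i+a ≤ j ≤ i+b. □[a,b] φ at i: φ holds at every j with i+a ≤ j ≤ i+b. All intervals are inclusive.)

Evaluate at each i in [0,4]:
  i=0: ✓ (all of [1,1])
  i=1: ✗ (fails at j=2)
  i=2: ✗ (fails at j=3)
  i=3: ✓ (all of [4,4])
  i=4: ✓ (all of [5,5])
Positions where it holds: {0, 3, 4} → 3.

3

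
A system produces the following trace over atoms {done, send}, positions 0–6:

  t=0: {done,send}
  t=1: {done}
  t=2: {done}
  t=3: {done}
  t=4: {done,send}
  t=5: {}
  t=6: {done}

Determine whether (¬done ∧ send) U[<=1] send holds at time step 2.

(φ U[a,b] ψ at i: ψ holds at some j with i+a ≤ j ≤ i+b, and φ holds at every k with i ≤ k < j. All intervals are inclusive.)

Need some j in [2,3] with send, and (¬done ∧ send) at every k in [2,j-1].
  j=2: send false.
  j=3: send false.
No j in the window works → until fails.

False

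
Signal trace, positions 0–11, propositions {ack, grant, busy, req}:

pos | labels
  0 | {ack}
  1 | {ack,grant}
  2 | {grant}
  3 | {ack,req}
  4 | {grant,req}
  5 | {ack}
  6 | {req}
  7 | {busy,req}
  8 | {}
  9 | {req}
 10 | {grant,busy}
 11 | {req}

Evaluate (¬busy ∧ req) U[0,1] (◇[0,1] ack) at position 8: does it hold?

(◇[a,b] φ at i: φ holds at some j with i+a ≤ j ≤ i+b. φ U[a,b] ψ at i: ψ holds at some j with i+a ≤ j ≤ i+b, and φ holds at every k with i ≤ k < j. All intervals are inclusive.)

False

Need some j in [8,9] with ◇[0,1] ack, and (¬busy ∧ req) at every k in [8,j-1].
  j=8: ◇[0,1] ack — fails (none in [8,9]).
  j=9: ◇[0,1] ack — fails (none in [9,10]).
No j in the window works → until fails.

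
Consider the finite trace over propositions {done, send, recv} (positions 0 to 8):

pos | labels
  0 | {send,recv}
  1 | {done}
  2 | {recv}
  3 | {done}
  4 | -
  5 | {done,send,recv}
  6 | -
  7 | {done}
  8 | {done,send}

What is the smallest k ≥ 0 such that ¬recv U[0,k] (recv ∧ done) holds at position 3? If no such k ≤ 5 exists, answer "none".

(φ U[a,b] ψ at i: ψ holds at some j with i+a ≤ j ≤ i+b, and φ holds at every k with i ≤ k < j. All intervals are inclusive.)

2

Need earliest j ≥ 3 with (recv ∧ done), and ¬recv at every k in [3,j-1].
  j=3: rhs fails.
  j=4: rhs fails.
  j=5: rhs holds; lhs holds on [3,4]. k = 2.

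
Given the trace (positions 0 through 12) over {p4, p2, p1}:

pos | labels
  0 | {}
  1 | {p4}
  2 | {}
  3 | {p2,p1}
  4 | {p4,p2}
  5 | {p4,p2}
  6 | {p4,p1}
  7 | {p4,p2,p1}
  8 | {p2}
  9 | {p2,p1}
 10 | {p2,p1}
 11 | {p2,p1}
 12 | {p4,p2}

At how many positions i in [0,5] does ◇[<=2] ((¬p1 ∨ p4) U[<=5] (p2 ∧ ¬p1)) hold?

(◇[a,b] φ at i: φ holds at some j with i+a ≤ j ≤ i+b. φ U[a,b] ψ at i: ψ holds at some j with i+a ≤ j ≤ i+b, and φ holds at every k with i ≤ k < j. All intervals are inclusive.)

4

Evaluate at each i in [0,5]:
  i=0: ✗ (none in [0,2])
  i=1: ✗ (none in [1,3])
  i=2: ✓ (witness j=4)
  i=3: ✓ (witness j=4)
  i=4: ✓ (witness j=4)
  i=5: ✓ (witness j=5)
Positions where it holds: {2, 3, 4, 5} → 4.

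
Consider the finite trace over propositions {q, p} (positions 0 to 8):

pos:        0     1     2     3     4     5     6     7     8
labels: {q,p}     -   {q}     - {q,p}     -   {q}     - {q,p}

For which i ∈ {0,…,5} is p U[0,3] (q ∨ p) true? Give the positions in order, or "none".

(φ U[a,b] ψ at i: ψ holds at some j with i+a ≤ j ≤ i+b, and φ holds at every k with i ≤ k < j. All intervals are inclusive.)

Evaluate at each i in [0,5]:
  i=0: ✓ (rhs at j=0)
  i=1: ✗ (lhs fails at k=1 before rhs at j=2)
  i=2: ✓ (rhs at j=2)
  i=3: ✗ (lhs fails at k=3 before rhs at j=4)
  i=4: ✓ (rhs at j=4)
  i=5: ✗ (lhs fails at k=5 before rhs at j=6)

0, 2, 4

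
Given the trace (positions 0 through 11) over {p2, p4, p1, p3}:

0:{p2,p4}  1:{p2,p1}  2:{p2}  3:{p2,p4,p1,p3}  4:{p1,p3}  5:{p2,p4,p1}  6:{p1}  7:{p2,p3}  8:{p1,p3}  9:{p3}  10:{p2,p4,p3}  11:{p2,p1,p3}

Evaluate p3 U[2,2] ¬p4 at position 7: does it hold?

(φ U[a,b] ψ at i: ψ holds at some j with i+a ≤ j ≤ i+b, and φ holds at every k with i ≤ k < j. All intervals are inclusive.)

True

Need some j in [9,9] with ¬p4, and p3 at every k in [7,j-1].
  j=9: ¬p4 holds; p3 holds at every k in [7,8] → satisfied.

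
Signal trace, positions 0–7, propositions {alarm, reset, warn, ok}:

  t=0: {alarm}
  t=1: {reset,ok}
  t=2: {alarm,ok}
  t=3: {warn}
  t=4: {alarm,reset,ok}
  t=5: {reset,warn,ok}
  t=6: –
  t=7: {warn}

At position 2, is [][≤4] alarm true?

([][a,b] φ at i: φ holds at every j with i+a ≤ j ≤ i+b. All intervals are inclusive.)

Check alarm at every j in [2,6]:
  j=2: true
  j=3: false
  j=4: true
  j=5: false
  j=6: false
Fails at j=3 → formula fails.

No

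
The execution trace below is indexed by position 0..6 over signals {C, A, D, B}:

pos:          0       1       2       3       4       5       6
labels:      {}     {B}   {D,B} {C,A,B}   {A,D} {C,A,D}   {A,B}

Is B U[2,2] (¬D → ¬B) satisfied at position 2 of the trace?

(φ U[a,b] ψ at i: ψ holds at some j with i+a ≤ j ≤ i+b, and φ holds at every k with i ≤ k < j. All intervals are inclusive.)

Yes

Need some j in [4,4] with (¬D → ¬B), and B at every k in [2,j-1].
  j=4: (¬D → ¬B) holds; B holds at every k in [2,3] → satisfied.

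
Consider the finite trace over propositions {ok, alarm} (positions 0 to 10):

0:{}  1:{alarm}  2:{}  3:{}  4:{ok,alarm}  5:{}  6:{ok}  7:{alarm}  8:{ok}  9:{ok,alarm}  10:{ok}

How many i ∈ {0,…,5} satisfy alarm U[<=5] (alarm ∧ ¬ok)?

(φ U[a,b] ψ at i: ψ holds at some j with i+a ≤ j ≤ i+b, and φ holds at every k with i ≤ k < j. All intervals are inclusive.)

1

Evaluate at each i in [0,5]:
  i=0: ✗ (lhs fails at k=0 before rhs at j=1)
  i=1: ✓ (rhs at j=1)
  i=2: ✗ (lhs fails at k=2 before rhs at j=7)
  i=3: ✗ (lhs fails at k=3 before rhs at j=7)
  i=4: ✗ (lhs fails at k=5 before rhs at j=7)
  i=5: ✗ (lhs fails at k=5 before rhs at j=7)
Positions where it holds: {1} → 1.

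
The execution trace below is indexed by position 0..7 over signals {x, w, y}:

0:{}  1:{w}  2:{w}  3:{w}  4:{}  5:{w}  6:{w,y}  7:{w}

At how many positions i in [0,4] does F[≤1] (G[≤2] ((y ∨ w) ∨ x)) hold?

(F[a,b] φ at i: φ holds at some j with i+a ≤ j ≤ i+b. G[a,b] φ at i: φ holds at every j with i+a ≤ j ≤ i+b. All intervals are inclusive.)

Evaluate at each i in [0,4]:
  i=0: ✓ (witness j=1)
  i=1: ✓ (witness j=1)
  i=2: ✗ (none in [2,3])
  i=3: ✗ (none in [3,4])
  i=4: ✓ (witness j=5)
Positions where it holds: {0, 1, 4} → 3.

3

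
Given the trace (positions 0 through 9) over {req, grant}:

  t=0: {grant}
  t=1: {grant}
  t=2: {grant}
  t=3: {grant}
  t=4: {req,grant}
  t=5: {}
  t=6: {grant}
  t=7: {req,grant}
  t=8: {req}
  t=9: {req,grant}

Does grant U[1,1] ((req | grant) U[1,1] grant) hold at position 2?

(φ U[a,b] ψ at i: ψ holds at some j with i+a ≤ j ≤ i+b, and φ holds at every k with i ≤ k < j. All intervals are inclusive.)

Yes

Need some j in [3,3] with ((req | grant) U[1,1] grant), and grant at every k in [2,j-1].
  j=3: ((req | grant) U[1,1] grant) holds; grant holds at every k in [2,2] → satisfied.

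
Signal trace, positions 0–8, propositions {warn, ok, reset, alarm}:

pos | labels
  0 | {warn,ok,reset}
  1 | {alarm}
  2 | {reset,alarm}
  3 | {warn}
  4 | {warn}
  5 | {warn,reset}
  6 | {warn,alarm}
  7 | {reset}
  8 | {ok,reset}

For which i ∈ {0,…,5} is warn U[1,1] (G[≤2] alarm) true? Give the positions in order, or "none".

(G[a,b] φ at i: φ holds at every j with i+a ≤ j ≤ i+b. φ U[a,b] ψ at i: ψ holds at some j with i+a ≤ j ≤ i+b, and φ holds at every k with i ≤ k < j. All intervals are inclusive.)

Evaluate at each i in [0,5]:
  i=0: ✗ (no rhs in [1,1])
  i=1: ✗ (no rhs in [2,2])
  i=2: ✗ (no rhs in [3,3])
  i=3: ✗ (no rhs in [4,4])
  i=4: ✗ (no rhs in [5,5])
  i=5: ✗ (no rhs in [6,6])

none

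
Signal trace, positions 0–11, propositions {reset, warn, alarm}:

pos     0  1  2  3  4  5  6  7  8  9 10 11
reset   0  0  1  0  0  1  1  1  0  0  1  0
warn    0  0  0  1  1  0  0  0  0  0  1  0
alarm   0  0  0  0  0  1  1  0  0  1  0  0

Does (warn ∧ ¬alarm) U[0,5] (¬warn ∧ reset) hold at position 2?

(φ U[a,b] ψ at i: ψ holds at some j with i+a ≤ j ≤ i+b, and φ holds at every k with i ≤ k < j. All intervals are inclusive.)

Yes

Need some j in [2,7] with (¬warn ∧ reset), and (warn ∧ ¬alarm) at every k in [2,j-1].
  j=2: (¬warn ∧ reset) holds; no prefix to check → satisfied.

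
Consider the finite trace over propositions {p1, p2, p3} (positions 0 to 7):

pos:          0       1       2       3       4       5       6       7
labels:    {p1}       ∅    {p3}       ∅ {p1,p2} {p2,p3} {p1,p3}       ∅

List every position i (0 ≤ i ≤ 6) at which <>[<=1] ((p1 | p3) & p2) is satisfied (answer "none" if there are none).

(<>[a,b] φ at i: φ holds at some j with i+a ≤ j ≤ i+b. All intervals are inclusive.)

3, 4, 5

Evaluate at each i in [0,6]:
  i=0: ✗ (none in [0,1])
  i=1: ✗ (none in [1,2])
  i=2: ✗ (none in [2,3])
  i=3: ✓ (witness j=4)
  i=4: ✓ (witness j=4)
  i=5: ✓ (witness j=5)
  i=6: ✗ (none in [6,7])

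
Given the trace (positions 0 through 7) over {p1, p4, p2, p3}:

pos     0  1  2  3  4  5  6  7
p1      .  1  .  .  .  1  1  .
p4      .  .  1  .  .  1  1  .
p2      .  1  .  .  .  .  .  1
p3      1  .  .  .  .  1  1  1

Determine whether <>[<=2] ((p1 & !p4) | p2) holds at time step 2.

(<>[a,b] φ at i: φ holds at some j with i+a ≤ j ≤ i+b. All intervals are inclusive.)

Check ((p1 & !p4) | p2) at each j in [2,4]:
  j=2: false
  j=3: false
  j=4: false
No position in the window satisfies it → formula fails.

False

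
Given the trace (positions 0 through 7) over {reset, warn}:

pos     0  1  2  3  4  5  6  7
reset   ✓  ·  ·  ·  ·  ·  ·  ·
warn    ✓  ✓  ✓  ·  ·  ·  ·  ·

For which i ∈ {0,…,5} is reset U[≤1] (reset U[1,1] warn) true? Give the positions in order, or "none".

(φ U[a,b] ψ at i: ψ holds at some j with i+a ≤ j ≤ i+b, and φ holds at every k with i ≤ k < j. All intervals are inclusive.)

0

Evaluate at each i in [0,5]:
  i=0: ✓ (rhs at j=0)
  i=1: ✗ (no rhs in [1,2])
  i=2: ✗ (no rhs in [2,3])
  i=3: ✗ (no rhs in [3,4])
  i=4: ✗ (no rhs in [4,5])
  i=5: ✗ (no rhs in [5,6])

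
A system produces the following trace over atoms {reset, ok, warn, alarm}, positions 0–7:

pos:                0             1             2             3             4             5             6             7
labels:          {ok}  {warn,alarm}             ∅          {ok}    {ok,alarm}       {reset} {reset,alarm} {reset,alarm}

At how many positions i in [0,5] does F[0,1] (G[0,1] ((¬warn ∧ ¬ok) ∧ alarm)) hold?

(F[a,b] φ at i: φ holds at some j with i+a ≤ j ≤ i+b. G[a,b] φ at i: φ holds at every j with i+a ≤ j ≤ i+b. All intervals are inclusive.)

1

Evaluate at each i in [0,5]:
  i=0: ✗ (none in [0,1])
  i=1: ✗ (none in [1,2])
  i=2: ✗ (none in [2,3])
  i=3: ✗ (none in [3,4])
  i=4: ✗ (none in [4,5])
  i=5: ✓ (witness j=6)
Positions where it holds: {5} → 1.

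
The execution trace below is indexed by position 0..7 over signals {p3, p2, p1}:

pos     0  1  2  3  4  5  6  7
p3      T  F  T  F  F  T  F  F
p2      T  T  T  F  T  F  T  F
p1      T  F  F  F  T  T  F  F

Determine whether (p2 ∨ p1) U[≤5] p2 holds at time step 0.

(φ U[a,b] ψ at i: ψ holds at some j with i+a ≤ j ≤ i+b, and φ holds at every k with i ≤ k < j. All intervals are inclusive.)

True

Need some j in [0,5] with p2, and (p2 ∨ p1) at every k in [0,j-1].
  j=0: p2 holds; no prefix to check → satisfied.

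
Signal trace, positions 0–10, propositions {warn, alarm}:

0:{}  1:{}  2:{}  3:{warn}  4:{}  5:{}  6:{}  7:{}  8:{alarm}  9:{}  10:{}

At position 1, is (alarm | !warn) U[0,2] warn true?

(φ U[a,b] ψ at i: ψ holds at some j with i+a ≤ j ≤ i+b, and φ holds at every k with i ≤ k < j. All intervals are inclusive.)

Need some j in [1,3] with warn, and (alarm | !warn) at every k in [1,j-1].
  j=1: warn false.
  j=2: warn false.
  j=3: warn holds; (alarm | !warn) holds at every k in [1,2] → satisfied.

Holds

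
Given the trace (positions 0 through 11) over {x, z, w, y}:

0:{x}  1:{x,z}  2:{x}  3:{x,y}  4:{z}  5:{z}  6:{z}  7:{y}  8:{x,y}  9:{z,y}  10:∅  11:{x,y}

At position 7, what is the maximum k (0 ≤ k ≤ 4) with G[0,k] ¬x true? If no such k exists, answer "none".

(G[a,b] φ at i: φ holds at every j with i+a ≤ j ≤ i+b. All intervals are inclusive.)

0

¬x must hold from j=7 onward; find where it first fails.
  j=7: holds
  j=8: fails
Holds on [7,7], so largest k = 0.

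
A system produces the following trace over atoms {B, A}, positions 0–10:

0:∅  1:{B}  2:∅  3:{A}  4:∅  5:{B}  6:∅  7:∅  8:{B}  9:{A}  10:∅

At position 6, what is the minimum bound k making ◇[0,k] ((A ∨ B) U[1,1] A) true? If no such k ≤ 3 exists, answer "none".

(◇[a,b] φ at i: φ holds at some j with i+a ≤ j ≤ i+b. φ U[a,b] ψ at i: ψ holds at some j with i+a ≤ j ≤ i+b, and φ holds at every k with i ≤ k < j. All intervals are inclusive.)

Scan j = 6,7,… for ((A ∨ B) U[1,1] A):
  j=6: fails
  j=7: fails
  j=8: holds
First hit at j=8, so smallest k = 8-6 = 2.

2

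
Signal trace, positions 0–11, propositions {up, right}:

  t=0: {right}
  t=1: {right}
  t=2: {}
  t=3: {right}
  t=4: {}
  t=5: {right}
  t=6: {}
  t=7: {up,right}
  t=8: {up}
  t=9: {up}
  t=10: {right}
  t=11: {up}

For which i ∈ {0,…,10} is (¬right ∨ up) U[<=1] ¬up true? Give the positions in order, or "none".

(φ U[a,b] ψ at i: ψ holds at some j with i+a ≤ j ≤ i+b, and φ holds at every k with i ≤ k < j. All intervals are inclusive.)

Evaluate at each i in [0,10]:
  i=0: ✓ (rhs at j=0)
  i=1: ✓ (rhs at j=1)
  i=2: ✓ (rhs at j=2)
  i=3: ✓ (rhs at j=3)
  i=4: ✓ (rhs at j=4)
  i=5: ✓ (rhs at j=5)
  i=6: ✓ (rhs at j=6)
  i=7: ✗ (no rhs in [7,8])
  i=8: ✗ (no rhs in [8,9])
  i=9: ✓ (rhs at j=10; lhs holds on [9,9])
  i=10: ✓ (rhs at j=10)

0, 1, 2, 3, 4, 5, 6, 9, 10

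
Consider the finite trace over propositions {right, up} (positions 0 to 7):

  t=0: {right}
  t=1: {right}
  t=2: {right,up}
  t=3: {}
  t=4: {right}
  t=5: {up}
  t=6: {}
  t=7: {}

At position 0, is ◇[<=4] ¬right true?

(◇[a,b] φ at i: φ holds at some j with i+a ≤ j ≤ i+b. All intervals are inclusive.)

Yes

Check ¬right at each j in [0,4]:
  j=0: false
  j=1: false
  j=2: false
  j=3: true
  j=4: false
Found at j=3 → formula holds.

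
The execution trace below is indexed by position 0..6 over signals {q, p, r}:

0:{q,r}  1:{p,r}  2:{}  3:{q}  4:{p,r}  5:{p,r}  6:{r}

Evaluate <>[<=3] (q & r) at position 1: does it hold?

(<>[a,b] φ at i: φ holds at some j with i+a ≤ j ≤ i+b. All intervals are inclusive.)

Check (q & r) at each j in [1,4]:
  j=1: false
  j=2: false
  j=3: false
  j=4: false
No position in the window satisfies it → formula fails.

Does not hold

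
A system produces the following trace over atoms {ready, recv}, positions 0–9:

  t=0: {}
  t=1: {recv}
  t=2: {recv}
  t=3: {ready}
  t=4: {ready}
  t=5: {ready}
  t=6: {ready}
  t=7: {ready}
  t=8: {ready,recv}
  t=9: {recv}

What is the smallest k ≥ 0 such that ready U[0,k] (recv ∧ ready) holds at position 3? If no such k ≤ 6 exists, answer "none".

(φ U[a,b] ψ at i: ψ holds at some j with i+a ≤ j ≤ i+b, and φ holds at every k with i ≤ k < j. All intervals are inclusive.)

5

Need earliest j ≥ 3 with (recv ∧ ready), and ready at every k in [3,j-1].
  j=3: rhs fails.
  j=4: rhs fails.
  j=5: rhs fails.
  j=6: rhs fails.
  j=7: rhs fails.
  j=8: rhs holds; lhs holds on [3,7]. k = 5.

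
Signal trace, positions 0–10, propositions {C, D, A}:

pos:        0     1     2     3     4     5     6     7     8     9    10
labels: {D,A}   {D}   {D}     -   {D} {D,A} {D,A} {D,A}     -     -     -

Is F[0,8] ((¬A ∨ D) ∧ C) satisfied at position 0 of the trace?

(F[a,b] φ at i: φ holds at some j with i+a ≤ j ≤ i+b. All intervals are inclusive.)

False

Check ((¬A ∨ D) ∧ C) at each j in [0,8]:
  j=0: false
  j=1: false
  j=2: false
  j=3: false
  j=4: false
  j=5: false
  j=6: false
  j=7: false
  j=8: false
No position in the window satisfies it → formula fails.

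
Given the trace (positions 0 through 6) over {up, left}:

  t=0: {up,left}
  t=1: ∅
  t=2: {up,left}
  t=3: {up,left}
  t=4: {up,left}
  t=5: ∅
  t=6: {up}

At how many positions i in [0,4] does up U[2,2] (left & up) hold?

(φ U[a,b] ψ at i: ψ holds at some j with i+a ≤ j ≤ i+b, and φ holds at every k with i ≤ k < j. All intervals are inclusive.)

1

Evaluate at each i in [0,4]:
  i=0: ✗ (lhs fails at k=1 before rhs at j=2)
  i=1: ✗ (lhs fails at k=1 before rhs at j=3)
  i=2: ✓ (rhs at j=4; lhs holds on [2,3])
  i=3: ✗ (no rhs in [5,5])
  i=4: ✗ (no rhs in [6,6])
Positions where it holds: {2} → 1.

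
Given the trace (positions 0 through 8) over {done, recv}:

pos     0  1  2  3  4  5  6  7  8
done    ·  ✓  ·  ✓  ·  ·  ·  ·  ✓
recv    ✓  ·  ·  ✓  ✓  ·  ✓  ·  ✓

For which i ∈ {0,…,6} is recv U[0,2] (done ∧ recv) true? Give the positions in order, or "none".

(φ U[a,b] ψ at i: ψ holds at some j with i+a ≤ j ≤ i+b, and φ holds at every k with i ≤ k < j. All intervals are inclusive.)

3

Evaluate at each i in [0,6]:
  i=0: ✗ (no rhs in [0,2])
  i=1: ✗ (lhs fails at k=1 before rhs at j=3)
  i=2: ✗ (lhs fails at k=2 before rhs at j=3)
  i=3: ✓ (rhs at j=3)
  i=4: ✗ (no rhs in [4,6])
  i=5: ✗ (no rhs in [5,7])
  i=6: ✗ (lhs fails at k=7 before rhs at j=8)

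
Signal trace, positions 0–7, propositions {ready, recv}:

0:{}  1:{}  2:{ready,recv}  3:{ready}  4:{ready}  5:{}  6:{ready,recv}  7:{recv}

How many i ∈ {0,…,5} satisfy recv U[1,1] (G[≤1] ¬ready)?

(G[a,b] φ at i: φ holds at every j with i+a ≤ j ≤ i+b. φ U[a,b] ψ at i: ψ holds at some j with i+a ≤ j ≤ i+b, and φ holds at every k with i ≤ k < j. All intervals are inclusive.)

Evaluate at each i in [0,5]:
  i=0: ✗ (no rhs in [1,1])
  i=1: ✗ (no rhs in [2,2])
  i=2: ✗ (no rhs in [3,3])
  i=3: ✗ (no rhs in [4,4])
  i=4: ✗ (no rhs in [5,5])
  i=5: ✗ (no rhs in [6,6])
Positions where it holds: {} → 0.

0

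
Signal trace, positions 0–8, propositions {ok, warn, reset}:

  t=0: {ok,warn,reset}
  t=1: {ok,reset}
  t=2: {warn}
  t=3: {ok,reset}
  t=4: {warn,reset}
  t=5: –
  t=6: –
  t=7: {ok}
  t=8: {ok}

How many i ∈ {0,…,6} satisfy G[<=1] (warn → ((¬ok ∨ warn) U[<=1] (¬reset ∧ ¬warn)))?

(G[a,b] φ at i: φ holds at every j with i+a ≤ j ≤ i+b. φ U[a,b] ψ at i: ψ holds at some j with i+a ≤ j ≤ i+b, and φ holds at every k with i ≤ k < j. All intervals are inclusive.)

4

Evaluate at each i in [0,6]:
  i=0: ✗ (fails at j=0)
  i=1: ✗ (fails at j=2)
  i=2: ✗ (fails at j=2)
  i=3: ✓ (all of [3,4])
  i=4: ✓ (all of [4,5])
  i=5: ✓ (all of [5,6])
  i=6: ✓ (all of [6,7])
Positions where it holds: {3, 4, 5, 6} → 4.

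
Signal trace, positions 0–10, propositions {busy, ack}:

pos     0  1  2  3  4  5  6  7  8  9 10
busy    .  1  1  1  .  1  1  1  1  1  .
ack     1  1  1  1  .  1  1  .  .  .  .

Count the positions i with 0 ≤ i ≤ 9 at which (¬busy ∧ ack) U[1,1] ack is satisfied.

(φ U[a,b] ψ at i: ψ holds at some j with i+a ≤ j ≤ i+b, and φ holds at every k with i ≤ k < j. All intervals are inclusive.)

1

Evaluate at each i in [0,9]:
  i=0: ✓ (rhs at j=1; lhs holds on [0,0])
  i=1: ✗ (lhs fails at k=1 before rhs at j=2)
  i=2: ✗ (lhs fails at k=2 before rhs at j=3)
  i=3: ✗ (no rhs in [4,4])
  i=4: ✗ (lhs fails at k=4 before rhs at j=5)
  i=5: ✗ (lhs fails at k=5 before rhs at j=6)
  i=6: ✗ (no rhs in [7,7])
  i=7: ✗ (no rhs in [8,8])
  i=8: ✗ (no rhs in [9,9])
  i=9: ✗ (no rhs in [10,10])
Positions where it holds: {0} → 1.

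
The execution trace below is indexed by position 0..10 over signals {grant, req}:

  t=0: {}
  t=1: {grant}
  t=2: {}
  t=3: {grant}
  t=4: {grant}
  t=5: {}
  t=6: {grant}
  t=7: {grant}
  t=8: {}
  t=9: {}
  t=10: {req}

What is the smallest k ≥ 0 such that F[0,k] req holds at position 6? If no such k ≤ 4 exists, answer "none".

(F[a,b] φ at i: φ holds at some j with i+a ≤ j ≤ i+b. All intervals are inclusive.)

4

Scan j = 6,7,… for req:
  j=6: fails
  j=7: fails
  j=8: fails
  j=9: fails
  j=10: holds
First hit at j=10, so smallest k = 10-6 = 4.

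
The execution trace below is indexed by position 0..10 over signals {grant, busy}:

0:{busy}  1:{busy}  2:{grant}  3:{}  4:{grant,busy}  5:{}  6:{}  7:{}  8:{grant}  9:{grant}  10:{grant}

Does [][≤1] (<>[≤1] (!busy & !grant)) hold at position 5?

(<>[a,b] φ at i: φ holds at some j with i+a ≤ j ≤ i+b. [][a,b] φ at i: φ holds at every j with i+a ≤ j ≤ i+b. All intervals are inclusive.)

Check <>[≤1] (!busy & !grant) at every j in [5,6]:
  j=5: holds (witness at 5)
  j=6: holds (witness at 6)
All positions satisfy it → formula holds.

Yes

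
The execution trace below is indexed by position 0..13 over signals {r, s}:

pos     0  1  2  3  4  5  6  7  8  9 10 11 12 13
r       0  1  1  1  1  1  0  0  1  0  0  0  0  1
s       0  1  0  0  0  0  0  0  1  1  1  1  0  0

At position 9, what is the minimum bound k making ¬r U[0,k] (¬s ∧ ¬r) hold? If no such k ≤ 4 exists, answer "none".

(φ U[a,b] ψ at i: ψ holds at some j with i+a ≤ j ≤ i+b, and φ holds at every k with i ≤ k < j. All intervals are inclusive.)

Need earliest j ≥ 9 with (¬s ∧ ¬r), and ¬r at every k in [9,j-1].
  j=9: rhs fails.
  j=10: rhs fails.
  j=11: rhs fails.
  j=12: rhs holds; lhs holds on [9,11]. k = 3.

3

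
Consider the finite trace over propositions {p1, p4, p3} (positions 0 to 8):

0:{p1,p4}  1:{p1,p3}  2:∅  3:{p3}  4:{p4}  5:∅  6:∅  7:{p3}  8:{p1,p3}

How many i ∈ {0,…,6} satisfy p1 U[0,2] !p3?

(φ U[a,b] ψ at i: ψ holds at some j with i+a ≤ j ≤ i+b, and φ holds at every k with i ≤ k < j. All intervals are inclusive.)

Evaluate at each i in [0,6]:
  i=0: ✓ (rhs at j=0)
  i=1: ✓ (rhs at j=2; lhs holds on [1,1])
  i=2: ✓ (rhs at j=2)
  i=3: ✗ (lhs fails at k=3 before rhs at j=4)
  i=4: ✓ (rhs at j=4)
  i=5: ✓ (rhs at j=5)
  i=6: ✓ (rhs at j=6)
Positions where it holds: {0, 1, 2, 4, 5, 6} → 6.

6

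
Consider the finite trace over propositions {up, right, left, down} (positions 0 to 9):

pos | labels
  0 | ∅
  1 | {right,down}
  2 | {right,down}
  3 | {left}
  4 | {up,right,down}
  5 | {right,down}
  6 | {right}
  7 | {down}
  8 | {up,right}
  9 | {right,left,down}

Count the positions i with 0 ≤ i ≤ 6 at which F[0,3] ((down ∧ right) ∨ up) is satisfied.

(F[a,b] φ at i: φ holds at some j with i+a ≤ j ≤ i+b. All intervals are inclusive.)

7

Evaluate at each i in [0,6]:
  i=0: ✓ (witness j=1)
  i=1: ✓ (witness j=1)
  i=2: ✓ (witness j=2)
  i=3: ✓ (witness j=4)
  i=4: ✓ (witness j=4)
  i=5: ✓ (witness j=5)
  i=6: ✓ (witness j=8)
Positions where it holds: {0, 1, 2, 3, 4, 5, 6} → 7.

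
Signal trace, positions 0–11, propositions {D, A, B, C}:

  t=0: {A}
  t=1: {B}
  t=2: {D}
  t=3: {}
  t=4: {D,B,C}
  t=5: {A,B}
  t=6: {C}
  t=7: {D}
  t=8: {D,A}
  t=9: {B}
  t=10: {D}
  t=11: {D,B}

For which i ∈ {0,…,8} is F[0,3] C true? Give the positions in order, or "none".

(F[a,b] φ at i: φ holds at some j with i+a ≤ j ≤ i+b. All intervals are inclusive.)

1, 2, 3, 4, 5, 6

Evaluate at each i in [0,8]:
  i=0: ✗ (none in [0,3])
  i=1: ✓ (witness j=4)
  i=2: ✓ (witness j=4)
  i=3: ✓ (witness j=4)
  i=4: ✓ (witness j=4)
  i=5: ✓ (witness j=6)
  i=6: ✓ (witness j=6)
  i=7: ✗ (none in [7,10])
  i=8: ✗ (none in [8,11])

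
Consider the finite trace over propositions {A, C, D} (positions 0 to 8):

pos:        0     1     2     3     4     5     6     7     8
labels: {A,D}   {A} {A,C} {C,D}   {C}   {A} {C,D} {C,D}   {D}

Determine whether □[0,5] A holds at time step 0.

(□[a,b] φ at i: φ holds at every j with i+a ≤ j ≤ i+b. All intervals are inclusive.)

No

Check A at every j in [0,5]:
  j=0: true
  j=1: true
  j=2: true
  j=3: false
  j=4: false
  j=5: true
Fails at j=3 → formula fails.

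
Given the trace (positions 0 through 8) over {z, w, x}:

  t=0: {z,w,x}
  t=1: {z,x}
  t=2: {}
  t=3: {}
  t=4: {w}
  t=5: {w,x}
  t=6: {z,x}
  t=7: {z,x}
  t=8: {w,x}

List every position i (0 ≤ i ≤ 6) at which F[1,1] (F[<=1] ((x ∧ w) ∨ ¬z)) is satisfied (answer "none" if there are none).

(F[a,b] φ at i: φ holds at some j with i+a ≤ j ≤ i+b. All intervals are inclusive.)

0, 1, 2, 3, 4, 6

Evaluate at each i in [0,6]:
  i=0: ✓ (witness j=1)
  i=1: ✓ (witness j=2)
  i=2: ✓ (witness j=3)
  i=3: ✓ (witness j=4)
  i=4: ✓ (witness j=5)
  i=5: ✗ (none in [6,6])
  i=6: ✓ (witness j=7)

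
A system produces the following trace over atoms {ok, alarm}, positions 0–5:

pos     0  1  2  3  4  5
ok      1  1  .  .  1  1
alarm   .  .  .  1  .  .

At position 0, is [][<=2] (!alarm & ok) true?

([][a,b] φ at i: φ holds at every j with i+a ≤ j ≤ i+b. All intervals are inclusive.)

Check (!alarm & ok) at every j in [0,2]:
  j=0: true
  j=1: true
  j=2: false
Fails at j=2 → formula fails.

Does not hold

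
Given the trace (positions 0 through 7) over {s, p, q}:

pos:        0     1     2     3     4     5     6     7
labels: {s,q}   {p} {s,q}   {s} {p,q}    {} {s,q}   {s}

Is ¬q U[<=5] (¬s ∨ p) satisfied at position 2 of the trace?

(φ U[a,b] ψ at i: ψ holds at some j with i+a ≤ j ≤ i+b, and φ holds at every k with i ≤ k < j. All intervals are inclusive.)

Need some j in [2,7] with (¬s ∨ p), and ¬q at every k in [2,j-1].
  j=2: (¬s ∨ p) false.
  j=3: (¬s ∨ p) false.
  j=4: (¬s ∨ p) holds, but ¬q fails at k=2 → not this j.
  j=5: (¬s ∨ p) holds, but ¬q fails at k=2 → not this j.
  j=6: (¬s ∨ p) false.
  j=7: (¬s ∨ p) false.
No j in the window works → until fails.

No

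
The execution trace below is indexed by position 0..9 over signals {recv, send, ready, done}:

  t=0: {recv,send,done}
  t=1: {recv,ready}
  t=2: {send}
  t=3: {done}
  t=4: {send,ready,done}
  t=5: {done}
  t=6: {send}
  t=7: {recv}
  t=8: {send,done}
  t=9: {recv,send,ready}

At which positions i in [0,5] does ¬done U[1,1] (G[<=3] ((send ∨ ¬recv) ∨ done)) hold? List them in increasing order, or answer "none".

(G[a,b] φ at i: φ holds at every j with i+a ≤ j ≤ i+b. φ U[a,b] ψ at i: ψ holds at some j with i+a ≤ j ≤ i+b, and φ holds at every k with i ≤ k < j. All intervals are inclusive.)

1, 2

Evaluate at each i in [0,5]:
  i=0: ✗ (no rhs in [1,1])
  i=1: ✓ (rhs at j=2; lhs holds on [1,1])
  i=2: ✓ (rhs at j=3; lhs holds on [2,2])
  i=3: ✗ (no rhs in [4,4])
  i=4: ✗ (no rhs in [5,5])
  i=5: ✗ (no rhs in [6,6])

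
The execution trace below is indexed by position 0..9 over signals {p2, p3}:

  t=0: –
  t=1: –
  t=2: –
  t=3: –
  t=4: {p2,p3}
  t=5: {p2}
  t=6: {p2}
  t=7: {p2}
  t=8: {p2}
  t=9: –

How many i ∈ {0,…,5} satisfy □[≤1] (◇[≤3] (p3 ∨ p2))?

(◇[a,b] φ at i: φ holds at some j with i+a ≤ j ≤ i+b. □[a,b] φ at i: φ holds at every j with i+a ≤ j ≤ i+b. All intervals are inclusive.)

5

Evaluate at each i in [0,5]:
  i=0: ✗ (fails at j=0)
  i=1: ✓ (all of [1,2])
  i=2: ✓ (all of [2,3])
  i=3: ✓ (all of [3,4])
  i=4: ✓ (all of [4,5])
  i=5: ✓ (all of [5,6])
Positions where it holds: {1, 2, 3, 4, 5} → 5.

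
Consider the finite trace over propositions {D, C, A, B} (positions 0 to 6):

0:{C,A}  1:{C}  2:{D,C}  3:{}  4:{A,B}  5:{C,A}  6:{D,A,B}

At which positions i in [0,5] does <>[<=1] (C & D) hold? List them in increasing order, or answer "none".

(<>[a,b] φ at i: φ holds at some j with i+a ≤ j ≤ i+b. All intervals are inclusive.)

Evaluate at each i in [0,5]:
  i=0: ✗ (none in [0,1])
  i=1: ✓ (witness j=2)
  i=2: ✓ (witness j=2)
  i=3: ✗ (none in [3,4])
  i=4: ✗ (none in [4,5])
  i=5: ✗ (none in [5,6])

1, 2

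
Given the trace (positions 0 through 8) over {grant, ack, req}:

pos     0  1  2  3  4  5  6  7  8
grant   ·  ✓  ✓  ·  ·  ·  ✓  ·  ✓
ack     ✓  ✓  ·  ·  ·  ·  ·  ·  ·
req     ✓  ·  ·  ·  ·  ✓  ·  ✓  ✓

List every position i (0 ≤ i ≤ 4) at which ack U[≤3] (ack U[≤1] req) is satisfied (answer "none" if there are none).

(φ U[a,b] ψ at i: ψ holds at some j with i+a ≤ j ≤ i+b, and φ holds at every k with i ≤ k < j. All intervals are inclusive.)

0

Evaluate at each i in [0,4]:
  i=0: ✓ (rhs at j=0)
  i=1: ✗ (no rhs in [1,4])
  i=2: ✗ (lhs fails at k=2 before rhs at j=5)
  i=3: ✗ (lhs fails at k=3 before rhs at j=5)
  i=4: ✗ (lhs fails at k=4 before rhs at j=5)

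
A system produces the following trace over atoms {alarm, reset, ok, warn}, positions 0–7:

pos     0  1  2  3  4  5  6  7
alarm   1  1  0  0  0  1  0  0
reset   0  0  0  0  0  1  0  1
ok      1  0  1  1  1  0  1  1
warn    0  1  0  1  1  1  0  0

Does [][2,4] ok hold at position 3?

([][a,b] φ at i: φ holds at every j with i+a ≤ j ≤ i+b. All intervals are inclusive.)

Check ok at every j in [5,7]:
  j=5: false
  j=6: true
  j=7: true
Fails at j=5 → formula fails.

Does not hold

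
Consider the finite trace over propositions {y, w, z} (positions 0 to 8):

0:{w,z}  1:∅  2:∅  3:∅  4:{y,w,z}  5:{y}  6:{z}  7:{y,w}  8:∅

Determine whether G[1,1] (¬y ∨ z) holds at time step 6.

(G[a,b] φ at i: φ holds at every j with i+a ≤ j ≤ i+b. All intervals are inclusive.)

Check (¬y ∨ z) at every j in [7,7]:
  j=7: false
Fails at j=7 → formula fails.

No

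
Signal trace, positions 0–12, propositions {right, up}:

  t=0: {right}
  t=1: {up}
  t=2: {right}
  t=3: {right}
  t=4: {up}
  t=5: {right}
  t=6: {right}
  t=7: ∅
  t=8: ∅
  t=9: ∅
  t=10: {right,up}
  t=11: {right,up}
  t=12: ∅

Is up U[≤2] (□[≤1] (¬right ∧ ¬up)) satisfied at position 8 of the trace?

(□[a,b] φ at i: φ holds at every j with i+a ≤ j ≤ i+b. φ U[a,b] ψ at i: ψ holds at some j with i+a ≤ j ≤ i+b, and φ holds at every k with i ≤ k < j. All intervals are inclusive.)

Yes

Need some j in [8,10] with □[≤1] (¬right ∧ ¬up), and up at every k in [8,j-1].
  j=8: □[≤1] (¬right ∧ ¬up) holds; no prefix to check → satisfied.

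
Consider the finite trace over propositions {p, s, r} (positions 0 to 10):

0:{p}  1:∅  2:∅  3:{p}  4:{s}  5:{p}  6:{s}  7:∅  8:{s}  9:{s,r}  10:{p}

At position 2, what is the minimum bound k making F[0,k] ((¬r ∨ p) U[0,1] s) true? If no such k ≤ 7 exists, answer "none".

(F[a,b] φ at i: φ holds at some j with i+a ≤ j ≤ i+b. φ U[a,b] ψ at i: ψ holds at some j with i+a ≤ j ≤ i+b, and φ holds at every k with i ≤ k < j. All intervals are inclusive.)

Scan j = 2,3,… for ((¬r ∨ p) U[0,1] s):
  j=2: fails
  j=3: holds
First hit at j=3, so smallest k = 3-2 = 1.

1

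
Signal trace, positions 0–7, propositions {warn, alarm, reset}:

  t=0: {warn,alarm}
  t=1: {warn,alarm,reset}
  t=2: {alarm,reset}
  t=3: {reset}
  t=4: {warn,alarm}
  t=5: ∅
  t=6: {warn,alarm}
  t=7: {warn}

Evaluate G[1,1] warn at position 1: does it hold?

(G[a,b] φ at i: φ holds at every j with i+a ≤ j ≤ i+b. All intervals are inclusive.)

Does not hold

Check warn at every j in [2,2]:
  j=2: false
Fails at j=2 → formula fails.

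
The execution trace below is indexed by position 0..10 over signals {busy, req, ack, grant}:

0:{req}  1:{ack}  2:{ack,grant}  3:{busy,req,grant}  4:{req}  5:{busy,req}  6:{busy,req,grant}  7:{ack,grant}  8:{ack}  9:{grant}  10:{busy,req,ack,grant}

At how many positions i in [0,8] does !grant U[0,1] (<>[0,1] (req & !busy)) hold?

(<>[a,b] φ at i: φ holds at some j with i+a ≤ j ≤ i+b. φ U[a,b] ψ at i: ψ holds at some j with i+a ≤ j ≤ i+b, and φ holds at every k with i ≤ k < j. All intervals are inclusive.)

3

Evaluate at each i in [0,8]:
  i=0: ✓ (rhs at j=0)
  i=1: ✗ (no rhs in [1,2])
  i=2: ✗ (lhs fails at k=2 before rhs at j=3)
  i=3: ✓ (rhs at j=3)
  i=4: ✓ (rhs at j=4)
  i=5: ✗ (no rhs in [5,6])
  i=6: ✗ (no rhs in [6,7])
  i=7: ✗ (no rhs in [7,8])
  i=8: ✗ (no rhs in [8,9])
Positions where it holds: {0, 3, 4} → 3.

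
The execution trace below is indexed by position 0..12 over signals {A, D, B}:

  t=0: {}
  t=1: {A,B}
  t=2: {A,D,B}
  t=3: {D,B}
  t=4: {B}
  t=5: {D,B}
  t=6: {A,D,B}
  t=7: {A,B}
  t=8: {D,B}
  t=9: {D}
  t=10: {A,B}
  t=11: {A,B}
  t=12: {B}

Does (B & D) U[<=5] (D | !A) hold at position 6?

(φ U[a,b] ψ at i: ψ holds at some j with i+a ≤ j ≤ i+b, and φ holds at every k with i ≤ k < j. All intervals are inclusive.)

True

Need some j in [6,11] with (D | !A), and (B & D) at every k in [6,j-1].
  j=6: (D | !A) holds; no prefix to check → satisfied.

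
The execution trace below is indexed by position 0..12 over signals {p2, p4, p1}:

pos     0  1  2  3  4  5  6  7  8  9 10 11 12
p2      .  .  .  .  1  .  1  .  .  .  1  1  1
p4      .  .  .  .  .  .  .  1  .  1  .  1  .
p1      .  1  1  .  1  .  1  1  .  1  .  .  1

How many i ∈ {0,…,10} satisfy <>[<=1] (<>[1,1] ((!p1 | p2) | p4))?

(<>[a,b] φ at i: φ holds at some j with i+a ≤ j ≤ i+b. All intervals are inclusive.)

Evaluate at each i in [0,10]:
  i=0: ✗ (none in [0,1])
  i=1: ✓ (witness j=2)
  i=2: ✓ (witness j=2)
  i=3: ✓ (witness j=3)
  i=4: ✓ (witness j=4)
  i=5: ✓ (witness j=5)
  i=6: ✓ (witness j=6)
  i=7: ✓ (witness j=7)
  i=8: ✓ (witness j=8)
  i=9: ✓ (witness j=9)
  i=10: ✓ (witness j=10)
Positions where it holds: {1, 2, 3, 4, 5, 6, 7, 8, 9, 10} → 10.

10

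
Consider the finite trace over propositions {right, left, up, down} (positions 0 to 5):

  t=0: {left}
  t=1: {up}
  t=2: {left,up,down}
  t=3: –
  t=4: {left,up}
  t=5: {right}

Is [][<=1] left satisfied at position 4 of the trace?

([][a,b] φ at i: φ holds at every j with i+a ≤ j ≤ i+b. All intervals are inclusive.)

Check left at every j in [4,5]:
  j=4: true
  j=5: false
Fails at j=5 → formula fails.

Does not hold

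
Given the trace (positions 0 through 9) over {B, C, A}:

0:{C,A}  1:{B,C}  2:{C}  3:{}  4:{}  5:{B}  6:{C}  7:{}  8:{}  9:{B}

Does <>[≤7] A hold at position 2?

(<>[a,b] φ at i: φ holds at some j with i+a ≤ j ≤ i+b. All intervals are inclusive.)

No

Check A at each j in [2,9]:
  j=2: false
  j=3: false
  j=4: false
  j=5: false
  j=6: false
  j=7: false
  j=8: false
  j=9: false
No position in the window satisfies it → formula fails.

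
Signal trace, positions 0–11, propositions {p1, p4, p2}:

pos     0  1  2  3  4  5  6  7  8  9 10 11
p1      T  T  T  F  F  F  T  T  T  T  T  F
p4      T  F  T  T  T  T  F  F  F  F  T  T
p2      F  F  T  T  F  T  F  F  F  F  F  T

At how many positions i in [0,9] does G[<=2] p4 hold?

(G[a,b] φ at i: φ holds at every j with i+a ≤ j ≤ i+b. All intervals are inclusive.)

2

Evaluate at each i in [0,9]:
  i=0: ✗ (fails at j=1)
  i=1: ✗ (fails at j=1)
  i=2: ✓ (all of [2,4])
  i=3: ✓ (all of [3,5])
  i=4: ✗ (fails at j=6)
  i=5: ✗ (fails at j=6)
  i=6: ✗ (fails at j=6)
  i=7: ✗ (fails at j=7)
  i=8: ✗ (fails at j=8)
  i=9: ✗ (fails at j=9)
Positions where it holds: {2, 3} → 2.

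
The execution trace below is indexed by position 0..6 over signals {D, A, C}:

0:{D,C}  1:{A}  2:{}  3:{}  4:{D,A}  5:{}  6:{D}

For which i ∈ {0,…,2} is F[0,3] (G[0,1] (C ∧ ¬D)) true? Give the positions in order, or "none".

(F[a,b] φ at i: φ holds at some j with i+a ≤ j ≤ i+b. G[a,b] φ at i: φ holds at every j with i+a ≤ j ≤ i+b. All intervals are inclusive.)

Evaluate at each i in [0,2]:
  i=0: ✗ (none in [0,3])
  i=1: ✗ (none in [1,4])
  i=2: ✗ (none in [2,5])

none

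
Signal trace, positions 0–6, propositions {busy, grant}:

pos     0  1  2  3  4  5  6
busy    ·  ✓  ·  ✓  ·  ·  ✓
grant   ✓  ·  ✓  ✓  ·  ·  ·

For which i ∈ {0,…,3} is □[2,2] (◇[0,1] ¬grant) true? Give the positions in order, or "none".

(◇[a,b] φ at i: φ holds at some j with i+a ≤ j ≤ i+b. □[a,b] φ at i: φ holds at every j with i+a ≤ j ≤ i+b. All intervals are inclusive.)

Evaluate at each i in [0,3]:
  i=0: ✗ (fails at j=2)
  i=1: ✓ (all of [3,3])
  i=2: ✓ (all of [4,4])
  i=3: ✓ (all of [5,5])

1, 2, 3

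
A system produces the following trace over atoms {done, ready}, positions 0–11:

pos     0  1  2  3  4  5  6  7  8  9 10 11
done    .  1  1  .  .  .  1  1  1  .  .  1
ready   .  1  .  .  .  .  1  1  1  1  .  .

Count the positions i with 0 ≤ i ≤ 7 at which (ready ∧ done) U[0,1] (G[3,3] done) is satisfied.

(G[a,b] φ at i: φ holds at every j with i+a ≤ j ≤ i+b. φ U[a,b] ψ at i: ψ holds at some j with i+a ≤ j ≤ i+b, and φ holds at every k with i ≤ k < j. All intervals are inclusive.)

Evaluate at each i in [0,7]:
  i=0: ✗ (no rhs in [0,1])
  i=1: ✗ (no rhs in [1,2])
  i=2: ✗ (lhs fails at k=2 before rhs at j=3)
  i=3: ✓ (rhs at j=3)
  i=4: ✓ (rhs at j=4)
  i=5: ✓ (rhs at j=5)
  i=6: ✗ (no rhs in [6,7])
  i=7: ✓ (rhs at j=8; lhs holds on [7,7])
Positions where it holds: {3, 4, 5, 7} → 4.

4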